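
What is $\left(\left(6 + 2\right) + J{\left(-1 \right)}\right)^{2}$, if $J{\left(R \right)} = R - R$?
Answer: $64$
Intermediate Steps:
$J{\left(R \right)} = 0$
$\left(\left(6 + 2\right) + J{\left(-1 \right)}\right)^{2} = \left(\left(6 + 2\right) + 0\right)^{2} = \left(8 + 0\right)^{2} = 8^{2} = 64$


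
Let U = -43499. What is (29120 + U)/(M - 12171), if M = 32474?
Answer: -14379/20303 ≈ -0.70822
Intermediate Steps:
(29120 + U)/(M - 12171) = (29120 - 43499)/(32474 - 12171) = -14379/20303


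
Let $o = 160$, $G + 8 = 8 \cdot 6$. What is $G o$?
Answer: $6400$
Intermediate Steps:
$G = 40$ ($G = -8 + 8 \cdot 6 = -8 + 48 = 40$)
$G o = 40 \cdot 160 = 6400$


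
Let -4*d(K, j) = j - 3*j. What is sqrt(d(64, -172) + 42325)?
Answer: sqrt(42239) ≈ 205.52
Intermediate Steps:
d(K, j) = j/2 (d(K, j) = -(j - 3*j)/4 = -(-1)*j/2 = j/2)
sqrt(d(64, -172) + 42325) = sqrt((1/2)*(-172) + 42325) = sqrt(-86 + 42325) = sqrt(42239)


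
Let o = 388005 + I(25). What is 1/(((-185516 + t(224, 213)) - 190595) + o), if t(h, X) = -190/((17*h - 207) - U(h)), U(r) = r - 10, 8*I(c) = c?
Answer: 27096/322362979 ≈ 8.4054e-5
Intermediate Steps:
I(c) = c/8
U(r) = -10 + r
o = 3104065/8 (o = 388005 + (1/8)*25 = 388005 + 25/8 = 3104065/8 ≈ 3.8801e+5)
t(h, X) = -190/(-197 + 16*h) (t(h, X) = -190/((17*h - 207) - (-10 + h)) = -190/((-207 + 17*h) + (10 - h)) = -190/(-197 + 16*h))
1/(((-185516 + t(224, 213)) - 190595) + o) = 1/(((-185516 + 190/(197 - 16*224)) - 190595) + 3104065/8) = 1/(((-185516 + 190/(197 - 3584)) - 190595) + 3104065/8) = 1/(((-185516 + 190/(-3387)) - 190595) + 3104065/8) = 1/(((-185516 + 190*(-1/3387)) - 190595) + 3104065/8) = 1/(((-185516 - 190/3387) - 190595) + 3104065/8) = 1/((-628342882/3387 - 190595) + 3104065/8) = 1/(-1273888147/3387 + 3104065/8) = 1/(322362979/27096) = 27096/322362979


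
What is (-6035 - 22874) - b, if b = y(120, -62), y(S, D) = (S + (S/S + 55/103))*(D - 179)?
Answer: 39211/103 ≈ 380.69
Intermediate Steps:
y(S, D) = (-179 + D)*(158/103 + S) (y(S, D) = (S + (1 + 55*(1/103)))*(-179 + D) = (S + (1 + 55/103))*(-179 + D) = (S + 158/103)*(-179 + D) = (158/103 + S)*(-179 + D) = (-179 + D)*(158/103 + S))
b = -3016838/103 (b = -28282/103 - 179*120 + (158/103)*(-62) - 62*120 = -28282/103 - 21480 - 9796/103 - 7440 = -3016838/103 ≈ -29290.)
(-6035 - 22874) - b = (-6035 - 22874) - 1*(-3016838/103) = -28909 + 3016838/103 = 39211/103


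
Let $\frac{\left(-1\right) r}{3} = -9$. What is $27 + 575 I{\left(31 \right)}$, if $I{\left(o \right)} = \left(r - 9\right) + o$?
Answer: $28202$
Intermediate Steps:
$r = 27$ ($r = \left(-3\right) \left(-9\right) = 27$)
$I{\left(o \right)} = 18 + o$ ($I{\left(o \right)} = \left(27 - 9\right) + o = 18 + o$)
$27 + 575 I{\left(31 \right)} = 27 + 575 \left(18 + 31\right) = 27 + 575 \cdot 49 = 27 + 28175 = 28202$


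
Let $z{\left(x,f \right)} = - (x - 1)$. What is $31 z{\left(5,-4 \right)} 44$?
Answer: $-5456$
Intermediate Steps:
$z{\left(x,f \right)} = 1 - x$ ($z{\left(x,f \right)} = - (-1 + x) = 1 - x$)
$31 z{\left(5,-4 \right)} 44 = 31 \left(1 - 5\right) 44 = 31 \left(-4\right) 44 = \left(-124\right) 44 = -5456$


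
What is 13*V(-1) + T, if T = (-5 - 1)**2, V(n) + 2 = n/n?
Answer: 23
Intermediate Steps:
V(n) = -1 (V(n) = -2 + n/n = -2 + 1 = -1)
T = 36 (T = (-6)**2 = 36)
13*V(-1) + T = 13*(-1) + 36 = -13 + 36 = 23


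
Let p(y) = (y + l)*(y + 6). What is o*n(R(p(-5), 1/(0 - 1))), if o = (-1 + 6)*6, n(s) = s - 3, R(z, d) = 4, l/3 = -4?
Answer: 30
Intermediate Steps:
l = -12 (l = 3*(-4) = -12)
p(y) = (-12 + y)*(6 + y) (p(y) = (y - 12)*(y + 6) = (-12 + y)*(6 + y))
n(s) = -3 + s
o = 30 (o = 5*6 = 30)
o*n(R(p(-5), 1/(0 - 1))) = 30*(-3 + 4) = 30*1 = 30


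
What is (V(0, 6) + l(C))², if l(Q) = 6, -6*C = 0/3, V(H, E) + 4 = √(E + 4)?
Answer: (2 + √10)² ≈ 26.649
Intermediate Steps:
V(H, E) = -4 + √(4 + E) (V(H, E) = -4 + √(E + 4) = -4 + √(4 + E))
C = 0 (C = -0/3 = -⅙*0 = 0)
(V(0, 6) + l(C))² = ((-4 + √(4 + 6)) + 6)² = ((-4 + √10) + 6)² = (2 + √10)²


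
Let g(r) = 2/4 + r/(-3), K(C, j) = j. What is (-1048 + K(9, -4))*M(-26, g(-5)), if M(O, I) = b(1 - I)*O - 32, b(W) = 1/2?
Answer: 47340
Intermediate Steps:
g(r) = ½ - r/3 (g(r) = 2*(¼) + r*(-⅓) = ½ - r/3)
b(W) = ½
M(O, I) = -32 + O/2 (M(O, I) = O/2 - 32 = -32 + O/2)
(-1048 + K(9, -4))*M(-26, g(-5)) = (-1048 - 4)*(-32 + (½)*(-26)) = -1052*(-32 - 13) = -1052*(-45) = 47340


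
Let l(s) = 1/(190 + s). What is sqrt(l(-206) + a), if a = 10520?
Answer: sqrt(168319)/4 ≈ 102.57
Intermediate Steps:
sqrt(l(-206) + a) = sqrt(1/(190 - 206) + 10520) = sqrt(1/(-16) + 10520) = sqrt(-1/16 + 10520) = sqrt(168319/16) = sqrt(168319)/4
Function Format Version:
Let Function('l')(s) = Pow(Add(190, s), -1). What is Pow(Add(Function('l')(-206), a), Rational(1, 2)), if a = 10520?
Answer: Mul(Rational(1, 4), Pow(168319, Rational(1, 2))) ≈ 102.57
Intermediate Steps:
Pow(Add(Function('l')(-206), a), Rational(1, 2)) = Pow(Add(Pow(Add(190, -206), -1), 10520), Rational(1, 2)) = Pow(Add(Pow(-16, -1), 10520), Rational(1, 2)) = Pow(Add(Rational(-1, 16), 10520), Rational(1, 2)) = Pow(Rational(168319, 16), Rational(1, 2)) = Mul(Rational(1, 4), Pow(168319, Rational(1, 2)))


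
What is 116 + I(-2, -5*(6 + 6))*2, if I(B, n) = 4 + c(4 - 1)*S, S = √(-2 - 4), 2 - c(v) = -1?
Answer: 124 + 6*I*√6 ≈ 124.0 + 14.697*I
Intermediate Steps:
c(v) = 3 (c(v) = 2 - 1*(-1) = 2 + 1 = 3)
S = I*√6 (S = √(-6) = I*√6 ≈ 2.4495*I)
I(B, n) = 4 + 3*I*√6 (I(B, n) = 4 + 3*(I*√6) = 4 + 3*I*√6)
116 + I(-2, -5*(6 + 6))*2 = 116 + (4 + 3*I*√6)*2 = 116 + (8 + 6*I*√6) = 124 + 6*I*√6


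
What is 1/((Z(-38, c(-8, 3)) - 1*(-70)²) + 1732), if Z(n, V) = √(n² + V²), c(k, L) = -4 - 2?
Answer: -396/1254343 - √370/5017372 ≈ -0.00031954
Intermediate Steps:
c(k, L) = -6
Z(n, V) = √(V² + n²)
1/((Z(-38, c(-8, 3)) - 1*(-70)²) + 1732) = 1/((√((-6)² + (-38)²) - 1*(-70)²) + 1732) = 1/((√(36 + 1444) - 1*4900) + 1732) = 1/((√1480 - 4900) + 1732) = 1/((2*√370 - 4900) + 1732) = 1/((-4900 + 2*√370) + 1732) = 1/(-3168 + 2*√370)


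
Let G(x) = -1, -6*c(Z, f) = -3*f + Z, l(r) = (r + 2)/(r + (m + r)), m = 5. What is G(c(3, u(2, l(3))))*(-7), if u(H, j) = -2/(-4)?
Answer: 7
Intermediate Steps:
l(r) = (2 + r)/(5 + 2*r) (l(r) = (r + 2)/(r + (5 + r)) = (2 + r)/(5 + 2*r))
u(H, j) = ½ (u(H, j) = -2*(-¼) = ½)
c(Z, f) = f/2 - Z/6 (c(Z, f) = -(-3*f + Z)/6 = -(Z - 3*f)/6 = f/2 - Z/6)
G(c(3, u(2, l(3))))*(-7) = -1*(-7) = 7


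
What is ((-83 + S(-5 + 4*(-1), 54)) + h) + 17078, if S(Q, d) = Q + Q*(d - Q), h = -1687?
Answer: 14732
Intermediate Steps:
((-83 + S(-5 + 4*(-1), 54)) + h) + 17078 = ((-83 + (-5 + 4*(-1))*(1 + 54 - (-5 + 4*(-1)))) - 1687) + 17078 = ((-83 + (-5 - 4)*(1 + 54 - (-5 - 4))) - 1687) + 17078 = ((-83 - 9*(1 + 54 - 1*(-9))) - 1687) + 17078 = ((-83 - 9*(1 + 54 + 9)) - 1687) + 17078 = ((-83 - 9*64) - 1687) + 17078 = ((-83 - 576) - 1687) + 17078 = (-659 - 1687) + 17078 = -2346 + 17078 = 14732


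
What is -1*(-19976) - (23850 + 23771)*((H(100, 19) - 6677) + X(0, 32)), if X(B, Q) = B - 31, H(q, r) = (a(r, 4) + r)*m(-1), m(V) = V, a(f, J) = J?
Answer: 320556927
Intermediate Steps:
H(q, r) = -4 - r (H(q, r) = (4 + r)*(-1) = -4 - r)
X(B, Q) = -31 + B
-1*(-19976) - (23850 + 23771)*((H(100, 19) - 6677) + X(0, 32)) = -1*(-19976) - (23850 + 23771)*(((-4 - 1*19) - 6677) + (-31 + 0)) = 19976 - 47621*(((-4 - 19) - 6677) - 31) = 19976 - 47621*((-23 - 6677) - 31) = 19976 - 47621*(-6700 - 31) = 19976 - 47621*(-6731) = 19976 - 1*(-320536951) = 19976 + 320536951 = 320556927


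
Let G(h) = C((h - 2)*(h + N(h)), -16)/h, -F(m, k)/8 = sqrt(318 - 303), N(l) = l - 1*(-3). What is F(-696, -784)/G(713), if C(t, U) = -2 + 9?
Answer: -5704*sqrt(15)/7 ≈ -3155.9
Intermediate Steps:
N(l) = 3 + l (N(l) = l + 3 = 3 + l)
C(t, U) = 7
F(m, k) = -8*sqrt(15) (F(m, k) = -8*sqrt(318 - 303) = -8*sqrt(15))
G(h) = 7/h
F(-696, -784)/G(713) = (-8*sqrt(15))/((7/713)) = (-8*sqrt(15))/((7*(1/713))) = (-8*sqrt(15))/(7/713) = -8*sqrt(15)*(713/7) = -5704*sqrt(15)/7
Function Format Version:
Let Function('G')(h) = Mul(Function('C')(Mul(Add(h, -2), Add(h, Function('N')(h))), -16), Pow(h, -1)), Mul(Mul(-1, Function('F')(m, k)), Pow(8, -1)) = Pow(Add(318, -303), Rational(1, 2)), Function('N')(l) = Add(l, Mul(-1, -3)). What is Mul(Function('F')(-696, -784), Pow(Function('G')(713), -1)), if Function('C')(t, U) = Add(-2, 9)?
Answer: Mul(Rational(-5704, 7), Pow(15, Rational(1, 2))) ≈ -3155.9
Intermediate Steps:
Function('N')(l) = Add(3, l) (Function('N')(l) = Add(l, 3) = Add(3, l))
Function('C')(t, U) = 7
Function('F')(m, k) = Mul(-8, Pow(15, Rational(1, 2))) (Function('F')(m, k) = Mul(-8, Pow(Add(318, -303), Rational(1, 2))) = Mul(-8, Pow(15, Rational(1, 2))))
Function('G')(h) = Mul(7, Pow(h, -1))
Mul(Function('F')(-696, -784), Pow(Function('G')(713), -1)) = Mul(Mul(-8, Pow(15, Rational(1, 2))), Pow(Mul(7, Pow(713, -1)), -1)) = Mul(Mul(-8, Pow(15, Rational(1, 2))), Pow(Mul(7, Rational(1, 713)), -1)) = Mul(Mul(-8, Pow(15, Rational(1, 2))), Pow(Rational(7, 713), -1)) = Mul(Mul(-8, Pow(15, Rational(1, 2))), Rational(713, 7)) = Mul(Rational(-5704, 7), Pow(15, Rational(1, 2)))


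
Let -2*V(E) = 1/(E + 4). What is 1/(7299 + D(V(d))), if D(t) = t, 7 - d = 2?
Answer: 18/131381 ≈ 0.00013701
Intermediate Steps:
d = 5 (d = 7 - 1*2 = 7 - 2 = 5)
V(E) = -1/(2*(4 + E)) (V(E) = -1/(2*(E + 4)) = -1/(2*(4 + E)))
1/(7299 + D(V(d))) = 1/(7299 - 1/(8 + 2*5)) = 1/(7299 - 1/(8 + 10)) = 1/(7299 - 1/18) = 1/(131381/18) = 18/131381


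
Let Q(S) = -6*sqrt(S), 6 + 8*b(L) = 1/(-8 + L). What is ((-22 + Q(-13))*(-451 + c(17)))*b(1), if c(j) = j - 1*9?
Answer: -209539/28 - 57147*I*sqrt(13)/28 ≈ -7483.5 - 7358.8*I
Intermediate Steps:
b(L) = -3/4 + 1/(8*(-8 + L))
c(j) = -9 + j (c(j) = j - 9 = -9 + j)
((-22 + Q(-13))*(-451 + c(17)))*b(1) = ((-22 - 6*I*sqrt(13))*(-451 + (-9 + 17)))*((49 - 6*1)/(8*(-8 + 1))) = ((-22 - 6*I*sqrt(13))*(-451 + 8))*((1/8)*(49 - 6)/(-7)) = ((-22 - 6*I*sqrt(13))*(-443))*((1/8)*(-1/7)*43) = (9746 + 2658*I*sqrt(13))*(-43/56) = -209539/28 - 57147*I*sqrt(13)/28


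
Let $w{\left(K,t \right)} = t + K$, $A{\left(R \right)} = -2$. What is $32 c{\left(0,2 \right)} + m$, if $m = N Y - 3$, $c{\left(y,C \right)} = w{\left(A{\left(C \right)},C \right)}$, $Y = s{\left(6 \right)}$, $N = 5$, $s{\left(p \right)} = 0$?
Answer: $-3$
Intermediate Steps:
$Y = 0$
$w{\left(K,t \right)} = K + t$
$c{\left(y,C \right)} = -2 + C$
$m = -3$ ($m = 5 \cdot 0 - 3 = 0 - 3 = -3$)
$32 c{\left(0,2 \right)} + m = 32 \left(-2 + 2\right) - 3 = 32 \cdot 0 - 3 = 0 - 3 = -3$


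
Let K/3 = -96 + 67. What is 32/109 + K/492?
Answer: 2087/17876 ≈ 0.11675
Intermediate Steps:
K = -87 (K = 3*(-96 + 67) = 3*(-29) = -87)
32/109 + K/492 = 32/109 - 87/492 = 32*(1/109) - 87*1/492 = 32/109 - 29/164 = 2087/17876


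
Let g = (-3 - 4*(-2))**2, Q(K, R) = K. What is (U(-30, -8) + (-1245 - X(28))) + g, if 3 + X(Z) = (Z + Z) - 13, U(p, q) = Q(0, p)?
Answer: -1260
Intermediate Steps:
U(p, q) = 0
g = 25 (g = (-3 + 8)**2 = 5**2 = 25)
X(Z) = -16 + 2*Z (X(Z) = -3 + ((Z + Z) - 13) = -3 + (2*Z - 13) = -3 + (-13 + 2*Z) = -16 + 2*Z)
(U(-30, -8) + (-1245 - X(28))) + g = (0 + (-1245 - (-16 + 2*28))) + 25 = (0 + (-1245 - (-16 + 56))) + 25 = (0 + (-1245 - 1*40)) + 25 = (0 + (-1245 - 40)) + 25 = (0 - 1285) + 25 = -1285 + 25 = -1260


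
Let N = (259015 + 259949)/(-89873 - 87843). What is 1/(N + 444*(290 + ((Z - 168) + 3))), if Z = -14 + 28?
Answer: 44429/2741850423 ≈ 1.6204e-5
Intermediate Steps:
Z = 14
N = -129741/44429 (N = 518964/(-177716) = 518964*(-1/177716) = -129741/44429 ≈ -2.9202)
1/(N + 444*(290 + ((Z - 168) + 3))) = 1/(-129741/44429 + 444*(290 + ((14 - 168) + 3))) = 1/(-129741/44429 + 444*(290 + (-154 + 3))) = 1/(-129741/44429 + 444*(290 - 151)) = 1/(-129741/44429 + 444*139) = 1/(-129741/44429 + 61716) = 1/(2741850423/44429) = 44429/2741850423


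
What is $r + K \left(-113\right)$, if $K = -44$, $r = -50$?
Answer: $4922$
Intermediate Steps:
$r + K \left(-113\right) = -50 - -4972 = -50 + 4972 = 4922$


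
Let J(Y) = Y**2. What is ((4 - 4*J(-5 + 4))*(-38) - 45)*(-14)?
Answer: 630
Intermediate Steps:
((4 - 4*J(-5 + 4))*(-38) - 45)*(-14) = ((4 - 4*(-5 + 4)**2)*(-38) - 45)*(-14) = ((4 - 4*(-1)**2)*(-38) - 45)*(-14) = ((4 - 4*1)*(-38) - 45)*(-14) = ((4 - 4)*(-38) - 45)*(-14) = (0*(-38) - 45)*(-14) = (0 - 45)*(-14) = -45*(-14) = 630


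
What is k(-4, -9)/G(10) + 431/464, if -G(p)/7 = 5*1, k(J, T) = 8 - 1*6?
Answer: 14157/16240 ≈ 0.87174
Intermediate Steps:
k(J, T) = 2 (k(J, T) = 8 - 6 = 2)
G(p) = -35
k(-4, -9)/G(10) + 431/464 = 2/(-35) + 431/464 = 2*(-1/35) + 431*(1/464) = -2/35 + 431/464 = 14157/16240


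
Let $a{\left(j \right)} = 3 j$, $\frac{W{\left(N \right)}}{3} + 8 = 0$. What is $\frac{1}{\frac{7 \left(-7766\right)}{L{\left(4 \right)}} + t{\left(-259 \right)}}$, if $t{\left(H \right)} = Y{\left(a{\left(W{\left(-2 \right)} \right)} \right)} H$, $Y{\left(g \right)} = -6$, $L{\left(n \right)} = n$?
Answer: $- \frac{2}{24073} \approx -8.3081 \cdot 10^{-5}$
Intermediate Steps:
$W{\left(N \right)} = -24$ ($W{\left(N \right)} = -24 + 3 \cdot 0 = -24 + 0 = -24$)
$t{\left(H \right)} = - 6 H$
$\frac{1}{\frac{7 \left(-7766\right)}{L{\left(4 \right)}} + t{\left(-259 \right)}} = \frac{1}{\frac{7 \left(-7766\right)}{4} - -1554} = \frac{1}{\left(-54362\right) \frac{1}{4} + 1554} = \frac{1}{- \frac{27181}{2} + 1554} = \frac{1}{- \frac{24073}{2}} = - \frac{2}{24073}$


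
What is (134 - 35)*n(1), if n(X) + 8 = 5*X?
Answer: -297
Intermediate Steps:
n(X) = -8 + 5*X
(134 - 35)*n(1) = (134 - 35)*(-8 + 5*1) = 99*(-8 + 5) = 99*(-3) = -297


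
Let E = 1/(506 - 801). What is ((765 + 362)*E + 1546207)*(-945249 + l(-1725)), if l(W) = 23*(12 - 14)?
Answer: -86235469948342/59 ≈ -1.4616e+12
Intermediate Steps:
l(W) = -46 (l(W) = 23*(-2) = -46)
E = -1/295 (E = 1/(-295) = -1/295 ≈ -0.0033898)
((765 + 362)*E + 1546207)*(-945249 + l(-1725)) = ((765 + 362)*(-1/295) + 1546207)*(-945249 - 46) = (1127*(-1/295) + 1546207)*(-945295) = (-1127/295 + 1546207)*(-945295) = (456129938/295)*(-945295) = -86235469948342/59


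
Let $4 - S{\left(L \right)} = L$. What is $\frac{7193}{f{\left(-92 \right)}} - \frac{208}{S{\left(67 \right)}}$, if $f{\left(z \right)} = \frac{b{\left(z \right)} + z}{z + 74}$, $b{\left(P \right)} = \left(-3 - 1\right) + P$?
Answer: $\frac{4097983}{5922} \approx 691.99$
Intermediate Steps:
$b{\left(P \right)} = -4 + P$
$S{\left(L \right)} = 4 - L$
$f{\left(z \right)} = \frac{-4 + 2 z}{74 + z}$ ($f{\left(z \right)} = \frac{\left(-4 + z\right) + z}{z + 74} = \frac{-4 + 2 z}{74 + z}$)
$\frac{7193}{f{\left(-92 \right)}} - \frac{208}{S{\left(67 \right)}} = \frac{7193}{2 \frac{1}{74 - 92} \left(-2 - 92\right)} - \frac{208}{4 - 67} = \frac{7193}{2 \frac{1}{-18} \left(-94\right)} - \frac{208}{4 - 67} = \frac{7193}{2 \left(- \frac{1}{18}\right) \left(-94\right)} - \frac{208}{-63} = \frac{7193}{\frac{94}{9}} - - \frac{208}{63} = 7193 \cdot \frac{9}{94} + \frac{208}{63} = \frac{64737}{94} + \frac{208}{63} = \frac{4097983}{5922}$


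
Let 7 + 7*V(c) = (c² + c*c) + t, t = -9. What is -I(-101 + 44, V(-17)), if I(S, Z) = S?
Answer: 57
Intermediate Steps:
V(c) = -16/7 + 2*c²/7 (V(c) = -1 + ((c² + c*c) - 9)/7 = -1 + ((c² + c²) - 9)/7 = -1 + (2*c² - 9)/7 = -1 + (-9 + 2*c²)/7 = -1 + (-9/7 + 2*c²/7) = -16/7 + 2*c²/7)
-I(-101 + 44, V(-17)) = -(-101 + 44) = -1*(-57) = 57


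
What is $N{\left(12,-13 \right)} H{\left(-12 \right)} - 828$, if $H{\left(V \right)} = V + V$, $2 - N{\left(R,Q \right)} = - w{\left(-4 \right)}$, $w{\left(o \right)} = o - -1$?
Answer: $-804$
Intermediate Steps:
$w{\left(o \right)} = 1 + o$ ($w{\left(o \right)} = o + 1 = 1 + o$)
$N{\left(R,Q \right)} = -1$ ($N{\left(R,Q \right)} = 2 - - (1 - 4) = 2 - \left(-1\right) \left(-3\right) = 2 - 3 = -1$)
$H{\left(V \right)} = 2 V$
$N{\left(12,-13 \right)} H{\left(-12 \right)} - 828 = - 2 \left(-12\right) - 828 = \left(-1\right) \left(-24\right) - 828 = 24 - 828 = -804$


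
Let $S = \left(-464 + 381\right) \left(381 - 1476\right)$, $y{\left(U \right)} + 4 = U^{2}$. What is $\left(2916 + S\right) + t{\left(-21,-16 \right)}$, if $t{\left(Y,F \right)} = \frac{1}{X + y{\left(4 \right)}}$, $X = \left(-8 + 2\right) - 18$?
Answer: $\frac{1125611}{12} \approx 93801.0$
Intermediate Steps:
$y{\left(U \right)} = -4 + U^{2}$
$X = -24$ ($X = -6 - 18 = -24$)
$t{\left(Y,F \right)} = - \frac{1}{12}$ ($t{\left(Y,F \right)} = \frac{1}{-24 - \left(4 - 4^{2}\right)} = \frac{1}{-24 + \left(-4 + 16\right)} = \frac{1}{-24 + 12} = \frac{1}{-12} = - \frac{1}{12}$)
$S = 90885$ ($S = \left(-83\right) \left(-1095\right) = 90885$)
$\left(2916 + S\right) + t{\left(-21,-16 \right)} = \left(2916 + 90885\right) - \frac{1}{12} = 93801 - \frac{1}{12} = \frac{1125611}{12}$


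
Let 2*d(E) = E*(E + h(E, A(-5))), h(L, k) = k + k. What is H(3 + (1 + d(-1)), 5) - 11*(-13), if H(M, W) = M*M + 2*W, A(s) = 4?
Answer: 613/4 ≈ 153.25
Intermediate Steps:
h(L, k) = 2*k
d(E) = E*(8 + E)/2 (d(E) = (E*(E + 2*4))/2 = (E*(E + 8))/2 = (E*(8 + E))/2 = E*(8 + E)/2)
H(M, W) = M**2 + 2*W
H(3 + (1 + d(-1)), 5) - 11*(-13) = ((3 + (1 + (1/2)*(-1)*(8 - 1)))**2 + 2*5) - 11*(-13) = ((3 + (1 + (1/2)*(-1)*7))**2 + 10) + 143 = ((3 + (1 - 7/2))**2 + 10) + 143 = ((3 - 5/2)**2 + 10) + 143 = ((1/2)**2 + 10) + 143 = (1/4 + 10) + 143 = 41/4 + 143 = 613/4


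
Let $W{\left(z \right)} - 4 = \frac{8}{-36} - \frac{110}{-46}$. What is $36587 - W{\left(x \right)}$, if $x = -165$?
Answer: $\frac{7572232}{207} \approx 36581.0$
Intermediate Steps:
$W{\left(z \right)} = \frac{1277}{207}$ ($W{\left(z \right)} = 4 + \left(\frac{8}{-36} - \frac{110}{-46}\right) = 4 + \left(8 \left(- \frac{1}{36}\right) - - \frac{55}{23}\right) = 4 + \left(- \frac{2}{9} + \frac{55}{23}\right) = 4 + \frac{449}{207} = \frac{1277}{207}$)
$36587 - W{\left(x \right)} = 36587 - \frac{1277}{207} = \frac{7572232}{207}$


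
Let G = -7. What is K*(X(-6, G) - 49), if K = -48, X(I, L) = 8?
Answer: 1968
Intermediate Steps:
K*(X(-6, G) - 49) = -48*(8 - 49) = -48*(-41) = 1968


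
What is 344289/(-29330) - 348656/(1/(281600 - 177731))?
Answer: -1062172753721409/29330 ≈ -3.6215e+10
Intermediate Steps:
344289/(-29330) - 348656/(1/(281600 - 177731)) = 344289*(-1/29330) - 348656/(1/103869) = -344289/29330 - 348656/1/103869 = -344289/29330 - 348656*103869 = -344289/29330 - 36214550064 = -1062172753721409/29330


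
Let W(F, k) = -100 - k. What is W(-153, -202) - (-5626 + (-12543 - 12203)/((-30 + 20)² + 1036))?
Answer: 3265877/568 ≈ 5749.8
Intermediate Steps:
W(-153, -202) - (-5626 + (-12543 - 12203)/((-30 + 20)² + 1036)) = (-100 - 1*(-202)) - (-5626 + (-12543 - 12203)/((-30 + 20)² + 1036)) = (-100 + 202) - (-5626 - 24746/((-10)² + 1036)) = 102 - (-5626 - 24746/(100 + 1036)) = 102 - (-5626 - 24746/1136) = 102 - (-5626 - 24746*1/1136) = 102 - (-5626 - 12373/568) = 102 - 1*(-3207941/568) = 102 + 3207941/568 = 3265877/568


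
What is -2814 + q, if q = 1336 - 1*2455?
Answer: -3933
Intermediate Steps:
q = -1119 (q = 1336 - 2455 = -1119)
-2814 + q = -2814 - 1119 = -3933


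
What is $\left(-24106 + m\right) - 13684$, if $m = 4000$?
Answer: $-33790$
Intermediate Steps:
$\left(-24106 + m\right) - 13684 = \left(-24106 + 4000\right) - 13684 = -20106 - 13684 = -33790$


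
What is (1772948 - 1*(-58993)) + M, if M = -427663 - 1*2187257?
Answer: -782979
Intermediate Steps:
M = -2614920 (M = -427663 - 2187257 = -2614920)
(1772948 - 1*(-58993)) + M = (1772948 - 1*(-58993)) - 2614920 = (1772948 + 58993) - 2614920 = 1831941 - 2614920 = -782979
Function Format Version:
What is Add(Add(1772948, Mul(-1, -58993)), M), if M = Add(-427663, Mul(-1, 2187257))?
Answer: -782979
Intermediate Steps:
M = -2614920 (M = Add(-427663, -2187257) = -2614920)
Add(Add(1772948, Mul(-1, -58993)), M) = Add(Add(1772948, Mul(-1, -58993)), -2614920) = Add(Add(1772948, 58993), -2614920) = Add(1831941, -2614920) = -782979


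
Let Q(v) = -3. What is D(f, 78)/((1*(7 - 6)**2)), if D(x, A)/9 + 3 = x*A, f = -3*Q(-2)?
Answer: 6291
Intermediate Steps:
f = 9 (f = -3*(-3) = 9)
D(x, A) = -27 + 9*A*x (D(x, A) = -27 + 9*(x*A) = -27 + 9*(A*x) = -27 + 9*A*x)
D(f, 78)/((1*(7 - 6)**2)) = (-27 + 9*78*9)/((1*(7 - 6)**2)) = (-27 + 6318)/((1*1**2)) = 6291/((1*1)) = 6291/1 = 6291*1 = 6291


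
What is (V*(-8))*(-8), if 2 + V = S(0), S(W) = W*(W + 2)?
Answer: -128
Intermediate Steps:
S(W) = W*(2 + W)
V = -2 (V = -2 + 0*(2 + 0) = -2 + 0*2 = -2 + 0 = -2)
(V*(-8))*(-8) = -2*(-8)*(-8) = 16*(-8) = -128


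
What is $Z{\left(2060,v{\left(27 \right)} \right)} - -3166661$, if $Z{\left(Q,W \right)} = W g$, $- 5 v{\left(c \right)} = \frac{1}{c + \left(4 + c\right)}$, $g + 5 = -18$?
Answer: $\frac{918331713}{290} \approx 3.1667 \cdot 10^{6}$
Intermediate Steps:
$g = -23$ ($g = -5 - 18 = -23$)
$v{\left(c \right)} = - \frac{1}{5 \left(4 + 2 c\right)}$ ($v{\left(c \right)} = - \frac{1}{5 \left(c + \left(4 + c\right)\right)} = - \frac{1}{5 \left(4 + 2 c\right)}$)
$Z{\left(Q,W \right)} = - 23 W$ ($Z{\left(Q,W \right)} = W \left(-23\right) = - 23 W$)
$Z{\left(2060,v{\left(27 \right)} \right)} - -3166661 = - 23 \left(- \frac{1}{20 + 10 \cdot 27}\right) - -3166661 = - 23 \left(- \frac{1}{20 + 270}\right) + 3166661 = - 23 \left(- \frac{1}{290}\right) + 3166661 = - 23 \left(\left(-1\right) \frac{1}{290}\right) + 3166661 = \left(-23\right) \left(- \frac{1}{290}\right) + 3166661 = \frac{23}{290} + 3166661 = \frac{918331713}{290}$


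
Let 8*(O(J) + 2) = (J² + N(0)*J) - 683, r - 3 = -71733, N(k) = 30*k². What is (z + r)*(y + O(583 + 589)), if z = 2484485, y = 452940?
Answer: 12055101145775/8 ≈ 1.5069e+12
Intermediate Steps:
r = -71730 (r = 3 - 71733 = -71730)
O(J) = -699/8 + J²/8 (O(J) = -2 + ((J² + (30*0²)*J) - 683)/8 = -2 + ((J² + (30*0)*J) - 683)/8 = -2 + ((J² + 0*J) - 683)/8 = -2 + ((J² + 0) - 683)/8 = -2 + (J² - 683)/8 = -2 + (-683 + J²)/8 = -2 + (-683/8 + J²/8) = -699/8 + J²/8)
(z + r)*(y + O(583 + 589)) = (2484485 - 71730)*(452940 + (-699/8 + (583 + 589)²/8)) = 2412755*(452940 + (-699/8 + (⅛)*1172²)) = 2412755*(452940 + (-699/8 + (⅛)*1373584)) = 2412755*(452940 + (-699/8 + 171698)) = 2412755*(452940 + 1372885/8) = 2412755*(4996405/8) = 12055101145775/8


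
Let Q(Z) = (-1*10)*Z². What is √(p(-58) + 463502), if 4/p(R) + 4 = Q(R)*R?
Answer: √110280267398996961/487779 ≈ 680.81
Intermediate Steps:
Q(Z) = -10*Z²
p(R) = 4/(-4 - 10*R³) (p(R) = 4/(-4 + (-10*R²)*R) = 4/(-4 - 10*R³))
√(p(-58) + 463502) = √(2/(-2 - 5*(-58)³) + 463502) = √(2/(-2 - 5*(-195112)) + 463502) = √(2/(-2 + 975560) + 463502) = √(2/975558 + 463502) = √(2*(1/975558) + 463502) = √(1/487779 + 463502) = √(226086542059/487779) = √110280267398996961/487779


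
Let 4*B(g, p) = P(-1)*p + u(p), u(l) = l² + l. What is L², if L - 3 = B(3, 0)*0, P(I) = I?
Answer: 9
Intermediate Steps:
u(l) = l + l²
B(g, p) = -p/4 + p*(1 + p)/4 (B(g, p) = (-p + p*(1 + p))/4 = -p/4 + p*(1 + p)/4)
L = 3 (L = 3 + ((¼)*0²)*0 = 3 + ((¼)*0)*0 = 3 + 0*0 = 3 + 0 = 3)
L² = 3² = 9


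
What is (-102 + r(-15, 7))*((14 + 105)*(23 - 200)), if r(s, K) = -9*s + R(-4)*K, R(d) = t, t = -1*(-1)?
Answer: -842520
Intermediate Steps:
t = 1
R(d) = 1
r(s, K) = K - 9*s (r(s, K) = -9*s + 1*K = -9*s + K = K - 9*s)
(-102 + r(-15, 7))*((14 + 105)*(23 - 200)) = (-102 + (7 - 9*(-15)))*((14 + 105)*(23 - 200)) = (-102 + (7 + 135))*(119*(-177)) = (-102 + 142)*(-21063) = 40*(-21063) = -842520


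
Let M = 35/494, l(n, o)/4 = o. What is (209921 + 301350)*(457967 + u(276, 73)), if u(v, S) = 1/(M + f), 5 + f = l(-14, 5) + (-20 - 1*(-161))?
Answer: 18052364578316517/77099 ≈ 2.3415e+11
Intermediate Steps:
l(n, o) = 4*o
f = 156 (f = -5 + (4*5 + (-20 - 1*(-161))) = -5 + (20 + (-20 + 161)) = -5 + (20 + 141) = -5 + 161 = 156)
M = 35/494 (M = 35*(1/494) = 35/494 ≈ 0.070850)
u(v, S) = 494/77099 (u(v, S) = 1/(35/494 + 156) = 1/(77099/494) = 494/77099)
(209921 + 301350)*(457967 + u(276, 73)) = (209921 + 301350)*(457967 + 494/77099) = 511271*(35308798227/77099) = 18052364578316517/77099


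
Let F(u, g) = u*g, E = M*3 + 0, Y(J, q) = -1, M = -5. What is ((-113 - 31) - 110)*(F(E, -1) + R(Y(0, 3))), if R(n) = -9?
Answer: -1524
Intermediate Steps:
E = -15 (E = -5*3 + 0 = -15 + 0 = -15)
F(u, g) = g*u
((-113 - 31) - 110)*(F(E, -1) + R(Y(0, 3))) = ((-113 - 31) - 110)*(-1*(-15) - 9) = (-144 - 110)*(15 - 9) = -254*6 = -1524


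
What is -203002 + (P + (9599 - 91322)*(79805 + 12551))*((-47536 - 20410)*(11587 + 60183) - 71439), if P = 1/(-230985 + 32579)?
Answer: 7302598452479628740099599/198406 ≈ 3.6806e+19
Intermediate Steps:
P = -1/198406 (P = 1/(-198406) = -1/198406 ≈ -5.0402e-6)
-203002 + (P + (9599 - 91322)*(79805 + 12551))*((-47536 - 20410)*(11587 + 60183) - 71439) = -203002 + (-1/198406 + (9599 - 91322)*(79805 + 12551))*((-47536 - 20410)*(11587 + 60183) - 71439) = -203002 + (-1/198406 - 81723*92356)*(-67946*71770 - 71439) = -203002 + (-1/198406 - 7547609388)*(-4876484420 - 71439) = -203002 - 1497490988235529/198406*(-4876555859) = -203002 + 7302598452479669016914411/198406 = 7302598452479628740099599/198406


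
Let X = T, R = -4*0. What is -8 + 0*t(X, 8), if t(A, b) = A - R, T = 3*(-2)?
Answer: -8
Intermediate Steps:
T = -6
R = 0
X = -6
t(A, b) = A (t(A, b) = A - 1*0 = A + 0 = A)
-8 + 0*t(X, 8) = -8 + 0*(-6) = -8 + 0 = -8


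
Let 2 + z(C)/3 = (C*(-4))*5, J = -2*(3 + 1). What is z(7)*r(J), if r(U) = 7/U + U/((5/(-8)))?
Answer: -101601/20 ≈ -5080.0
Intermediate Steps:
J = -8 (J = -2*4 = -8)
z(C) = -6 - 60*C (z(C) = -6 + 3*((C*(-4))*5) = -6 + 3*(-4*C*5) = -6 + 3*(-20*C) = -6 - 60*C)
r(U) = 7/U - 8*U/5 (r(U) = 7/U + U/((5*(-⅛))) = 7/U + U/(-5/8) = 7/U + U*(-8/5) = 7/U - 8*U/5)
z(7)*r(J) = (-6 - 60*7)*(7/(-8) - 8/5*(-8)) = (-6 - 420)*(7*(-⅛) + 64/5) = -426*(-7/8 + 64/5) = -426*477/40 = -101601/20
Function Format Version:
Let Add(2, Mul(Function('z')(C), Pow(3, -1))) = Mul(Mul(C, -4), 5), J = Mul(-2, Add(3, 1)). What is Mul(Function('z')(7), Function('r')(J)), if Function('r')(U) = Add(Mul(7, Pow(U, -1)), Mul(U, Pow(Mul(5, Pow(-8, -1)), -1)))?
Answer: Rational(-101601, 20) ≈ -5080.0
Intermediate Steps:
J = -8 (J = Mul(-2, 4) = -8)
Function('z')(C) = Add(-6, Mul(-60, C)) (Function('z')(C) = Add(-6, Mul(3, Mul(Mul(C, -4), 5))) = Add(-6, Mul(3, Mul(Mul(-4, C), 5))) = Add(-6, Mul(3, Mul(-20, C))) = Add(-6, Mul(-60, C)))
Function('r')(U) = Add(Mul(7, Pow(U, -1)), Mul(Rational(-8, 5), U)) (Function('r')(U) = Add(Mul(7, Pow(U, -1)), Mul(U, Pow(Mul(5, Rational(-1, 8)), -1))) = Add(Mul(7, Pow(U, -1)), Mul(U, Pow(Rational(-5, 8), -1))) = Add(Mul(7, Pow(U, -1)), Mul(U, Rational(-8, 5))) = Add(Mul(7, Pow(U, -1)), Mul(Rational(-8, 5), U)))
Mul(Function('z')(7), Function('r')(J)) = Mul(Add(-6, Mul(-60, 7)), Add(Mul(7, Pow(-8, -1)), Mul(Rational(-8, 5), -8))) = Mul(Add(-6, -420), Add(Mul(7, Rational(-1, 8)), Rational(64, 5))) = Mul(-426, Add(Rational(-7, 8), Rational(64, 5))) = Mul(-426, Rational(477, 40)) = Rational(-101601, 20)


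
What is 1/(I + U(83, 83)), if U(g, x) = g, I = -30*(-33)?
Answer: 1/1073 ≈ 0.00093197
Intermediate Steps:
I = 990
1/(I + U(83, 83)) = 1/(990 + 83) = 1/1073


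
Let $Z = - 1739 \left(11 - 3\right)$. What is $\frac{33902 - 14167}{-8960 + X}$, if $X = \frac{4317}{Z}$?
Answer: $- \frac{274553320}{124655837} \approx -2.2025$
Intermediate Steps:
$Z = -13912$ ($Z = - 1739 \left(11 - 3\right) = \left(-1739\right) 8 = -13912$)
$X = - \frac{4317}{13912}$ ($X = \frac{4317}{-13912} = 4317 \left(- \frac{1}{13912}\right) = - \frac{4317}{13912} \approx -0.31031$)
$\frac{33902 - 14167}{-8960 + X} = \frac{33902 - 14167}{-8960 - \frac{4317}{13912}} = \frac{19735}{- \frac{124655837}{13912}} = 19735 \left(- \frac{13912}{124655837}\right) = - \frac{274553320}{124655837}$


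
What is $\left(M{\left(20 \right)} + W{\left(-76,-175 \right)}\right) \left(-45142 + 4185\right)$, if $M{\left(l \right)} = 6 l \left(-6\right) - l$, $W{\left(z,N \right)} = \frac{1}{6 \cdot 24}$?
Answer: $\frac{4364336963}{144} \approx 3.0308 \cdot 10^{7}$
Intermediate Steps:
$W{\left(z,N \right)} = \frac{1}{144}$
$M{\left(l \right)} = - 37 l$ ($M{\left(l \right)} = - 36 l - l = - 37 l$)
$\left(M{\left(20 \right)} + W{\left(-76,-175 \right)}\right) \left(-45142 + 4185\right) = \left(\left(-37\right) 20 + \frac{1}{144}\right) \left(-45142 + 4185\right) = \left(-740 + \frac{1}{144}\right) \left(-40957\right) = \left(- \frac{106559}{144}\right) \left(-40957\right) = \frac{4364336963}{144}$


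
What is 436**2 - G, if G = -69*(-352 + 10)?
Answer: 166498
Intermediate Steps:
G = 23598 (G = -69*(-342) = 23598)
436**2 - G = 436**2 - 1*23598 = 190096 - 23598 = 166498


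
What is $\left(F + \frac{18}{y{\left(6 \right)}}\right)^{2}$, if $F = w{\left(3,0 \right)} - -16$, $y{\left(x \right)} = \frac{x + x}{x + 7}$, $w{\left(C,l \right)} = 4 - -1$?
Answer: $\frac{6561}{4} \approx 1640.3$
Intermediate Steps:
$w{\left(C,l \right)} = 5$ ($w{\left(C,l \right)} = 4 + 1 = 5$)
$y{\left(x \right)} = \frac{2 x}{7 + x}$
$F = 21$ ($F = 5 - -16 = 5 + 16 = 21$)
$\left(F + \frac{18}{y{\left(6 \right)}}\right)^{2} = \left(21 + \frac{18}{2 \cdot 6 \frac{1}{7 + 6}}\right)^{2} = \left(21 + \frac{18}{2 \cdot 6 \cdot \frac{1}{13}}\right)^{2} = \left(21 + \frac{18}{\frac{12}{13}}\right)^{2} = \left(21 + 18 \cdot \frac{13}{12}\right)^{2} = \left(21 + \frac{39}{2}\right)^{2} = \left(\frac{81}{2}\right)^{2} = \frac{6561}{4}$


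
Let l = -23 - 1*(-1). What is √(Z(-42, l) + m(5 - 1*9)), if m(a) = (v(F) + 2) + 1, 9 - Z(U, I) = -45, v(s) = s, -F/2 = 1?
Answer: √55 ≈ 7.4162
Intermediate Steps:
F = -2 (F = -2*1 = -2)
l = -22 (l = -23 + 1 = -22)
Z(U, I) = 54 (Z(U, I) = 9 - 1*(-45) = 9 + 45 = 54)
m(a) = 1 (m(a) = (-2 + 2) + 1 = 0 + 1 = 1)
√(Z(-42, l) + m(5 - 1*9)) = √(54 + 1) = √55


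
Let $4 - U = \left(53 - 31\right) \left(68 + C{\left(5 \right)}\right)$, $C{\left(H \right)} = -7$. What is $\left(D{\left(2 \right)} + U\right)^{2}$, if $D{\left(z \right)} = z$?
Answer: $1784896$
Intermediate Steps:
$U = -1338$ ($U = 4 - \left(53 - 31\right) \left(68 - 7\right) = 4 - \left(53 - 31\right) 61 = 4 - 22 \cdot 61 = 4 - 1342 = -1338$)
$\left(D{\left(2 \right)} + U\right)^{2} = \left(2 - 1338\right)^{2} = \left(-1336\right)^{2} = 1784896$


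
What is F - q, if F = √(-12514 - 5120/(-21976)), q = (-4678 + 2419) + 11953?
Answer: -9694 + I*√94428998546/2747 ≈ -9694.0 + 111.86*I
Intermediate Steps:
q = 9694 (q = -2259 + 11953 = 9694)
F = I*√94428998546/2747 (F = √(-12514 - 5120*(-1/21976)) = √(-12514 + 640/2747) = √(-34375318/2747) = I*√94428998546/2747 ≈ 111.86*I)
F - q = I*√94428998546/2747 - 1*9694 = I*√94428998546/2747 - 9694 = -9694 + I*√94428998546/2747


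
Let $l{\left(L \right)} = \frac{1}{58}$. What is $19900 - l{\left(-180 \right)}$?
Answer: $\frac{1154199}{58} \approx 19900.0$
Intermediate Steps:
$l{\left(L \right)} = \frac{1}{58}$
$19900 - l{\left(-180 \right)} = 19900 - \frac{1}{58} = \frac{1154199}{58}$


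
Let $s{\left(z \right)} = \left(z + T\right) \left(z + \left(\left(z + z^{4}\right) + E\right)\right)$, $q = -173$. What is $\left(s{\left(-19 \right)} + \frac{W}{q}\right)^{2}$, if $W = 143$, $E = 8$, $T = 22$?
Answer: $\frac{4572584223424996}{29929} \approx 1.5278 \cdot 10^{11}$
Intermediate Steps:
$s{\left(z \right)} = \left(22 + z\right) \left(8 + z^{4} + 2 z\right)$ ($s{\left(z \right)} = \left(z + 22\right) \left(z + \left(\left(z + z^{4}\right) + 8\right)\right) = \left(22 + z\right) \left(z + \left(8 + z + z^{4}\right)\right) = \left(22 + z\right) \left(8 + z^{4} + 2 z\right)$)
$\left(s{\left(-19 \right)} + \frac{W}{q}\right)^{2} = \left(\left(176 + \left(-19\right)^{5} + 2 \left(-19\right)^{2} + 22 \left(-19\right)^{4} + 52 \left(-19\right)\right) + \frac{143}{-173}\right)^{2} = \left(\left(176 - 2476099 + 2 \cdot 361 + 22 \cdot 130321 - 988\right) + 143 \left(- \frac{1}{173}\right)\right)^{2} = \left(\left(176 - 2476099 + 722 + 2867062 - 988\right) - \frac{143}{173}\right)^{2} = \left(390873 - \frac{143}{173}\right)^{2} = \left(\frac{67620886}{173}\right)^{2} = \frac{4572584223424996}{29929}$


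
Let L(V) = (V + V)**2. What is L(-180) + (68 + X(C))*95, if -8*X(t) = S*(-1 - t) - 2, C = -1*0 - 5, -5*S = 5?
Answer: 544525/4 ≈ 1.3613e+5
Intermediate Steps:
S = -1 (S = -1/5*5 = -1)
L(V) = 4*V**2 (L(V) = (2*V)**2 = 4*V**2)
C = -5 (C = 0 - 5 = -5)
X(t) = 1/8 - t/8 (X(t) = -(-(-1 - t) - 2)/8 = -((1 + t) - 2)/8 = -(-1 + t)/8 = 1/8 - t/8)
L(-180) + (68 + X(C))*95 = 4*(-180)**2 + (68 + (1/8 - 1/8*(-5)))*95 = 4*32400 + (68 + (1/8 + 5/8))*95 = 129600 + (68 + 3/4)*95 = 129600 + (275/4)*95 = 129600 + 26125/4 = 544525/4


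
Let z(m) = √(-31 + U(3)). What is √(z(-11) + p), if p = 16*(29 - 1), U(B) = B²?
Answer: √(448 + I*√22) ≈ 21.166 + 0.1108*I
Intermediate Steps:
p = 448 (p = 16*28 = 448)
z(m) = I*√22 (z(m) = √(-31 + 3²) = √(-31 + 9) = √(-22) = I*√22)
√(z(-11) + p) = √(I*√22 + 448) = √(448 + I*√22)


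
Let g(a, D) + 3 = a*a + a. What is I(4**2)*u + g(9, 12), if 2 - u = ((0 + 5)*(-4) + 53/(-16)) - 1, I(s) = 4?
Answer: 769/4 ≈ 192.25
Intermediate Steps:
g(a, D) = -3 + a + a**2 (g(a, D) = -3 + (a*a + a) = -3 + (a**2 + a) = -3 + (a + a**2) = -3 + a + a**2)
u = 421/16 (u = 2 - (((0 + 5)*(-4) + 53/(-16)) - 1) = 2 - ((5*(-4) + 53*(-1/16)) - 1) = 2 - ((-20 - 53/16) - 1) = 2 - (-373/16 - 1) = 2 - 1*(-389/16) = 2 + 389/16 = 421/16 ≈ 26.313)
I(4**2)*u + g(9, 12) = 4*(421/16) + (-3 + 9 + 9**2) = 421/4 + (-3 + 9 + 81) = 421/4 + 87 = 769/4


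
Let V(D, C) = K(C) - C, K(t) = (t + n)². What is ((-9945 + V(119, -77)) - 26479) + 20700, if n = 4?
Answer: -10318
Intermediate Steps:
K(t) = (4 + t)² (K(t) = (t + 4)² = (4 + t)²)
V(D, C) = (4 + C)² - C
((-9945 + V(119, -77)) - 26479) + 20700 = ((-9945 + ((4 - 77)² - 1*(-77))) - 26479) + 20700 = ((-9945 + ((-73)² + 77)) - 26479) + 20700 = ((-9945 + (5329 + 77)) - 26479) + 20700 = ((-9945 + 5406) - 26479) + 20700 = (-4539 - 26479) + 20700 = -31018 + 20700 = -10318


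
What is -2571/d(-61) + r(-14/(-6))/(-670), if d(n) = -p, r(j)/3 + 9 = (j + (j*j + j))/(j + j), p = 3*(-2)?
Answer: -574149/1340 ≈ -428.47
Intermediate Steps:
p = -6
r(j) = -27 + 3*(j² + 2*j)/(2*j) (r(j) = -27 + 3*((j + (j*j + j))/(j + j)) = -27 + 3*((j + (j² + j))/((2*j))) = -27 + 3*((j + (j + j²))*(1/(2*j))) = -27 + 3*((j² + 2*j)*(1/(2*j))) = -27 + 3*((j² + 2*j)/(2*j)) = -27 + 3*(j² + 2*j)/(2*j))
d(n) = 6 (d(n) = -1*(-6) = 6)
-2571/d(-61) + r(-14/(-6))/(-670) = -2571/6 + (-24 + 3*(-14/(-6))/2)/(-670) = -2571*⅙ + (-24 + 3*(-14*(-⅙))/2)*(-1/670) = -857/2 + (-24 + (3/2)*(7/3))*(-1/670) = -857/2 + (-24 + 7/2)*(-1/670) = -857/2 - 41/2*(-1/670) = -857/2 + 41/1340 = -574149/1340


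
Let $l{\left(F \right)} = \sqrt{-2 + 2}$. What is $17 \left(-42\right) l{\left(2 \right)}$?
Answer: $0$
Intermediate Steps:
$l{\left(F \right)} = 0$ ($l{\left(F \right)} = \sqrt{0} = 0$)
$17 \left(-42\right) l{\left(2 \right)} = 17 \left(-42\right) 0 = \left(-714\right) 0 = 0$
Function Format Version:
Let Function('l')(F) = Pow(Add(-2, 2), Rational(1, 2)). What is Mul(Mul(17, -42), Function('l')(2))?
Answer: 0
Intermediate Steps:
Function('l')(F) = 0 (Function('l')(F) = Pow(0, Rational(1, 2)) = 0)
Mul(Mul(17, -42), Function('l')(2)) = Mul(Mul(17, -42), 0) = Mul(-714, 0) = 0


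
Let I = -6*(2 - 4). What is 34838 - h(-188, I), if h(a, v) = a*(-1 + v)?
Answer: 36906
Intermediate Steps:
I = 12 (I = -6*(-2) = 12)
34838 - h(-188, I) = 34838 - (-188)*(-1 + 12) = 34838 - (-188)*11 = 34838 - 1*(-2068) = 34838 + 2068 = 36906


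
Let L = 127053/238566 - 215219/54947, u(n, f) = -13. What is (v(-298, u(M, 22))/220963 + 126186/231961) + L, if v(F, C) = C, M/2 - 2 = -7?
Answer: -636115681879544880253/223957602641798964962 ≈ -2.8403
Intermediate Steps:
M = -10 (M = 4 + 2*(-7) = 4 - 14 = -10)
L = -14787584921/4369495334 (L = 127053*(1/238566) - 215219*1/54947 = 42351/79522 - 215219/54947 = -14787584921/4369495334 ≈ -3.3843)
(v(-298, u(M, 22))/220963 + 126186/231961) + L = (-13/220963 + 126186/231961) - 14787584921/4369495334 = 27879421625/51254798443 - 14787584921/4369495334 = -636115681879544880253/223957602641798964962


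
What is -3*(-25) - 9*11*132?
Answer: -12993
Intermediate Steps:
-3*(-25) - 9*11*132 = 75 - 99*132 = 75 - 13068 = -12993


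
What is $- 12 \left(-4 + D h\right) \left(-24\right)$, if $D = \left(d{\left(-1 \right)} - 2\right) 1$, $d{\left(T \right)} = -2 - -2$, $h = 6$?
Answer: $-4608$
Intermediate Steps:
$d{\left(T \right)} = 0$ ($d{\left(T \right)} = -2 + 2 = 0$)
$D = -2$ ($D = \left(0 - 2\right) 1 = \left(-2\right) 1 = -2$)
$- 12 \left(-4 + D h\right) \left(-24\right) = - 12 \left(-4 - 12\right) \left(-24\right) = \left(-12\right) \left(-16\right) \left(-24\right) = 192 \left(-24\right) = -4608$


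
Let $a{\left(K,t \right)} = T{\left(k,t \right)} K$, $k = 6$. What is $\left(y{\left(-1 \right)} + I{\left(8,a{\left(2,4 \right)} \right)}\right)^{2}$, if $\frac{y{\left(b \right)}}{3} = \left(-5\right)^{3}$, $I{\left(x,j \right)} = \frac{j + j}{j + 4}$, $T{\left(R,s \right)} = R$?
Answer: $\frac{558009}{4} \approx 1.395 \cdot 10^{5}$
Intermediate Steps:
$a{\left(K,t \right)} = 6 K$
$I{\left(x,j \right)} = \frac{2 j}{4 + j}$
$y{\left(b \right)} = -375$ ($y{\left(b \right)} = 3 \left(-5\right)^{3} = 3 \left(-125\right) = -375$)
$\left(y{\left(-1 \right)} + I{\left(8,a{\left(2,4 \right)} \right)}\right)^{2} = \left(-375 + \frac{2 \cdot 6 \cdot 2}{4 + 6 \cdot 2}\right)^{2} = \left(-375 + 2 \cdot 12 \frac{1}{4 + 12}\right)^{2} = \left(-375 + 2 \cdot 12 \cdot \frac{1}{16}\right)^{2} = \left(-375 + \frac{3}{2}\right)^{2} = \left(- \frac{747}{2}\right)^{2} = \frac{558009}{4}$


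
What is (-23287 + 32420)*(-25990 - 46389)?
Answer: -661037407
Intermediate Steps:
(-23287 + 32420)*(-25990 - 46389) = 9133*(-72379) = -661037407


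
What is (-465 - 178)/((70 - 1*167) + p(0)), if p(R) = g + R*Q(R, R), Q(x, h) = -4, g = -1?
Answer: 643/98 ≈ 6.5612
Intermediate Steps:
p(R) = -1 - 4*R (p(R) = -1 + R*(-4) = -1 - 4*R)
(-465 - 178)/((70 - 1*167) + p(0)) = (-465 - 178)/((70 - 1*167) + (-1 - 4*0)) = -643/((70 - 167) + (-1 + 0)) = -643/(-97 - 1) = -643/(-98) = -643*(-1/98) = 643/98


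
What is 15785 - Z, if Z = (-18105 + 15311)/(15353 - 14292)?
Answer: 16750679/1061 ≈ 15788.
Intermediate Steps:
Z = -2794/1061 ≈ -2.6334
15785 - Z = 15785 - 1*(-2794/1061) = 15785 + 2794/1061 = 16750679/1061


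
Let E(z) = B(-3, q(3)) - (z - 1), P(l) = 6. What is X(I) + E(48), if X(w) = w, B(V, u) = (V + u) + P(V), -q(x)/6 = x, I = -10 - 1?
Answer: -73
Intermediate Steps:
I = -11
q(x) = -6*x
B(V, u) = 6 + V + u (B(V, u) = (V + u) + 6 = 6 + V + u)
E(z) = -14 - z (E(z) = (6 - 3 - 6*3) - (z - 1) = (6 - 3 - 18) - (-1 + z) = -15 + (1 - z) = -14 - z)
X(I) + E(48) = -11 + (-14 - 1*48) = -11 + (-14 - 48) = -11 - 62 = -73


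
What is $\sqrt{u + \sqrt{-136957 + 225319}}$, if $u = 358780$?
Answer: $\sqrt{358780 + 3 \sqrt{9818}} \approx 599.23$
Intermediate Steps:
$\sqrt{u + \sqrt{-136957 + 225319}} = \sqrt{358780 + \sqrt{-136957 + 225319}} = \sqrt{358780 + \sqrt{88362}} = \sqrt{358780 + 3 \sqrt{9818}}$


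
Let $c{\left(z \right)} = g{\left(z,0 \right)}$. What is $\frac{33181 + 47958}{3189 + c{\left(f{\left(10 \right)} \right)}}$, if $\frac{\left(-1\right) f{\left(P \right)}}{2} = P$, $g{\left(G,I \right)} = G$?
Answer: $\frac{81139}{3169} \approx 25.604$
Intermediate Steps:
$f{\left(P \right)} = - 2 P$
$c{\left(z \right)} = z$
$\frac{33181 + 47958}{3189 + c{\left(f{\left(10 \right)} \right)}} = \frac{33181 + 47958}{3189 - 20} = \frac{81139}{3189 - 20} = \frac{81139}{3169}$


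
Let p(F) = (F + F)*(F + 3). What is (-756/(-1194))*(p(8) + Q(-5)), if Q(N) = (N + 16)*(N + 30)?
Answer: 56826/199 ≈ 285.56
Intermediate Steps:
p(F) = 2*F*(3 + F) (p(F) = (2*F)*(3 + F) = 2*F*(3 + F))
Q(N) = (16 + N)*(30 + N)
(-756/(-1194))*(p(8) + Q(-5)) = (-756/(-1194))*(2*8*(3 + 8) + (480 + (-5)² + 46*(-5))) = (-756*(-1/1194))*(2*8*11 + (480 + 25 - 230)) = 126*(176 + 275)/199 = (126/199)*451 = 56826/199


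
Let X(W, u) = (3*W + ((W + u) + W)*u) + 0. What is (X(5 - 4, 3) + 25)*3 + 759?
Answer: 888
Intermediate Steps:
X(W, u) = 3*W + u*(u + 2*W) (X(W, u) = (3*W + (u + 2*W)*u) + 0 = (3*W + u*(u + 2*W)) + 0 = 3*W + u*(u + 2*W))
(X(5 - 4, 3) + 25)*3 + 759 = ((3² + 3*(5 - 4) + 2*(5 - 4)*3) + 25)*3 + 759 = ((9 + 3*1 + 2*1*3) + 25)*3 + 759 = ((9 + 3 + 6) + 25)*3 + 759 = (18 + 25)*3 + 759 = 43*3 + 759 = 129 + 759 = 888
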